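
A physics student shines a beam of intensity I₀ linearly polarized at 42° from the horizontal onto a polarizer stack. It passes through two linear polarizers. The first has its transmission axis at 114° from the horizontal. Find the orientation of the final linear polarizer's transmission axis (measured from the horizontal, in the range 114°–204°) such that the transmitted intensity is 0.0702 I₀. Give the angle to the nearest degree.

θ ≈ 145°

By Malus's law, I₁ = I₀ cos²(114° − 42°) = I₀ cos²(72°) = 0.09549 I₀.
Need I₂/I₀ = 0.0702, so cos²(θ − 114°) = 0.0702 / 0.09549 = 0.7351.
θ − 114° = arccos(√0.7351) = 31.0°, giving θ ≈ 114 + 31.0 = 145.0°.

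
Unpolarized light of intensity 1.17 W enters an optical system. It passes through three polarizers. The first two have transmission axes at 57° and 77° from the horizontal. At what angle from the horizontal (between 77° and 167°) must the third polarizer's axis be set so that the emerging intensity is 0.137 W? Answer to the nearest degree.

Unpolarized light through the first polarizer → I₁ = ½ I₀, now polarized at 57°.
I₂ = I₁ cos²(77° − 57°) = 0.5 I₀ · cos²(20°) = 0.4415 I₀.
Target fraction: 0.137 / 1.17 W = 0.1171 of I₀.
Need I₃/I₀ = 0.1171, so cos²(θ − 77°) = 0.1171 / 0.4415 = 0.2652.
θ − 77° = arccos(√0.2652) = 59.0°, giving θ ≈ 77 + 59.0 = 136.0°.

θ ≈ 136°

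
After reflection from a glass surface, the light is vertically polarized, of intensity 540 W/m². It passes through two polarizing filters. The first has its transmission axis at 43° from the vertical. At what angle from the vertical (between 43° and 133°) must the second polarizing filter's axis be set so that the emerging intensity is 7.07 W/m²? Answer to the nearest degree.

θ ≈ 124°

By Malus's law, I₁ = I₀ cos²(43° − 0°) = I₀ cos²(43°) = 0.5349 I₀.
Target fraction: 7.07 / 540 W/m² = 0.01309 of I₀.
Need I₂/I₀ = 0.01309, so cos²(θ − 43°) = 0.01309 / 0.5349 = 0.02448.
θ − 43° = arccos(√0.02448) = 81.0°, giving θ ≈ 43 + 81.0 = 124.0°.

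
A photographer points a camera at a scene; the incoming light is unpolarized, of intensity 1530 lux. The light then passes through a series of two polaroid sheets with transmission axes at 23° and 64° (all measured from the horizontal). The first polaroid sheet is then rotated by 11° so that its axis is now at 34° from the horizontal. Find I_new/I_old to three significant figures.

I_new/I_old ≈ 1.32

Before rotation:
Unpolarized light through the first polarizer → I₁ = ½ I₀, now polarized at 23°.
I₂ = I₁ cos²(64° − 23°) = 0.5 I₀ · cos²(41°) = 0.2848 I₀.
After rotation:
Unpolarized light through the first polarizer → I₁ = ½ I₀, now polarized at 34°.
I₂ = I₁ cos²(64° − 34°) = 0.5 I₀ · cos²(30°) = 0.375 I₀.
Ratio = 0.375 / 0.2848 = 1.317.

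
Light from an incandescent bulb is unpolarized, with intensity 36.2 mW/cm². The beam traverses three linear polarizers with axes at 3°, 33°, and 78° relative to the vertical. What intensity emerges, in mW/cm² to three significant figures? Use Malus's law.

Unpolarized light through the first polarizer → I₁ = 36.2 mW/cm²/2 = 18.1 mW/cm², polarized at 3°.
I₂ = I₁ · cos²(30°) = 18.1 · 0.75 = 13.58 mW/cm².
I₃ = I₂ · cos²(45°) = 13.58 · 0.5 = 6.788 mW/cm².

I ≈ 6.79 mW/cm²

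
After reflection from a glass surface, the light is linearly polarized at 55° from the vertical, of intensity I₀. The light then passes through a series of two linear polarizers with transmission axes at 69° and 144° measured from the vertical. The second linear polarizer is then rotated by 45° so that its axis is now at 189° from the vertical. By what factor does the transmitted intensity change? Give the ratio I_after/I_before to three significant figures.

I_new/I_old ≈ 3.73

Before rotation:
I₁ = I₀ cos²(69° − 55°) = I₀ cos²(14°) = 0.9415 I₀.
I₂ = I₁ cos²(144° − 69°) = 0.9415 I₀ · cos²(75°) = 0.06307 I₀.
After rotation:
I₁ = I₀ cos²(69° − 55°) = I₀ cos²(14°) = 0.9415 I₀.
Angle between axes 1 and 2: 60°. I₂ = 0.9415 I₀ · cos²(60°) = 0.2354 I₀.
Ratio = 0.2354 / 0.06307 = 3.732.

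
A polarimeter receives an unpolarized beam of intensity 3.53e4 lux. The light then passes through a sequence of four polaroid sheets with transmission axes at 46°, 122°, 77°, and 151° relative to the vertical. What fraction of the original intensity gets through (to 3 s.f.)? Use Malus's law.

I/I₀ ≈ 0.00111

Unpolarized light through the first polarizer → I₁ = 3.53e4 lux/2 = 1.765e+04 lux, polarized at 46°.
I₂ = I₁ · cos²(76°) = 1.765e+04 · 0.05853 = 1033 lux.
I₃ = I₂ · cos²(45°) = 1033 · 0.5 = 516.5 lux.
I₄ = I₃ · cos²(74°) = 516.5 · 0.07598 = 39.24 lux.
Transmitted fraction = 0.001112.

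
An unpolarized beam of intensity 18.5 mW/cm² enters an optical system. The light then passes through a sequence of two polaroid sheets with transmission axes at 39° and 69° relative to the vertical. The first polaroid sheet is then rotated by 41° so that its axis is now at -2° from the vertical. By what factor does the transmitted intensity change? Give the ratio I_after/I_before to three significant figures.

I_new/I_old ≈ 0.141

Before rotation:
Unpolarized light through the first polarizer → I₁ = ½ I₀, now polarized at 39°.
I₂ = I₁ cos²(69° − 39°) = 0.5 I₀ · cos²(30°) = 0.375 I₀.
After rotation:
Unpolarized light through the first polarizer → I₁ = ½ I₀, now polarized at -2°.
I₂ = I₁ cos²(69° + 2°) = 0.5 I₀ · cos²(71°) = 0.053 I₀.
Ratio = 0.053 / 0.375 = 0.1413.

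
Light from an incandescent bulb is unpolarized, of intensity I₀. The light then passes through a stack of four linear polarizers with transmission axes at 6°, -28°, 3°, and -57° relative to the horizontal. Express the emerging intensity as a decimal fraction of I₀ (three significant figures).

≈ 0.0631 I₀

Unpolarized light through the first polarizer → I₁ = ½ I₀, now polarized at 6°.
I₂ = I₁ cos²(-28° − 6°) = 0.5 I₀ · cos²(34°) = 0.3437 I₀.
I₃ = I₂ cos²(3° + 28°) = 0.3437 I₀ · cos²(31°) = 0.2525 I₀.
I₄ = I₃ cos²(-57° − 3°) = 0.2525 I₀ · cos²(60°) = 0.06312 I₀.
Transmitted fraction = 0.06312.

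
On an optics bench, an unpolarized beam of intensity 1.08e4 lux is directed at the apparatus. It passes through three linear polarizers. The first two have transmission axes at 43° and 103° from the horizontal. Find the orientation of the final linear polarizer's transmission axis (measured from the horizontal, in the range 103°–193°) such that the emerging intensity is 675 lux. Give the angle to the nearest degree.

Unpolarized light through the first polarizer → I₁ = ½ I₀, now polarized at 43°.
I₂ = I₁ cos²(103° − 43°) = 0.5 I₀ · cos²(60°) = 0.125 I₀.
Target fraction: 675 / 1.08e4 lux = 0.0625 of I₀.
Need I₃/I₀ = 0.0625, so cos²(θ − 103°) = 0.0625 / 0.125 = 0.5.
θ − 103° = arccos(√0.5) = 45.0°, giving θ ≈ 103 + 45.0 = 148.0°.

θ ≈ 148°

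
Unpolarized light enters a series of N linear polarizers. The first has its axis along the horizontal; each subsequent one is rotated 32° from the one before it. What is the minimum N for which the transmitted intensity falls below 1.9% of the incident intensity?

N = 11

First polarizer halves the unpolarized light: factor 1/2.
Each further stage multiplies by cos²(32°) = 0.7192.
After N polarizers: T = 0.5·0.7192^(N−1). Require T < 0.019 ⇒ N−1 > ln(0.019/0.5)/ln(0.7192) = 9.92, so N−1 ≥ 10 and N = 11.
Check: N=11 gives T = 0.01851 < 0.019; N=10 gives T = 0.02574.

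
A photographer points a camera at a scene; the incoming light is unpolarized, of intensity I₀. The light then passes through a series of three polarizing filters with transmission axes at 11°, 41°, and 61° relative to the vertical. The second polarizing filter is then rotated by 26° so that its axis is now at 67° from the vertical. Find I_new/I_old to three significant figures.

Before rotation:
Unpolarized light through the first polarizer → I₁ = ½ I₀, now polarized at 11°.
I₂ = I₁ cos²(41° − 11°) = 0.5 I₀ · cos²(30°) = 0.375 I₀.
I₃ = I₂ cos²(61° − 41°) = 0.375 I₀ · cos²(20°) = 0.3311 I₀.
After rotation:
Unpolarized light through the first polarizer → I₁ = ½ I₀, now polarized at 11°.
I₂ = I₁ cos²(67° − 11°) = 0.5 I₀ · cos²(56°) = 0.1563 I₀.
I₃ = I₂ cos²(61° − 67°) = 0.1563 I₀ · cos²(6°) = 0.1546 I₀.
Ratio = 0.1546 / 0.3311 = 0.467.

I_new/I_old ≈ 0.467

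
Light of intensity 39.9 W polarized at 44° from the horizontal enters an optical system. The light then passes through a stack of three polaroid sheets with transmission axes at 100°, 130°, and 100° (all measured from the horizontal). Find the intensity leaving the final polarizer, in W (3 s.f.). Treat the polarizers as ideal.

By Malus's law, I₁ = 39.9 W · cos²(56°) = 12.48 W.
I₂ = I₁ · cos²(30°) = 12.48 · 0.75 = 9.357 W.
I₃ = I₂ · cos²(30°) = 9.357 · 0.75 = 7.018 W.

I ≈ 7.02 W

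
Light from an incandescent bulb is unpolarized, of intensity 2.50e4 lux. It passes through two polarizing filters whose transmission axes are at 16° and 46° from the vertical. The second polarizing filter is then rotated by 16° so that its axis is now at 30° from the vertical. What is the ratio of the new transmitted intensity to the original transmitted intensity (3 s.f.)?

I_new/I_old ≈ 1.26

Before rotation:
Unpolarized light through the first polarizer → I₁ = ½ I₀, now polarized at 16°.
I₂ = I₁ cos²(46° − 16°) = 0.5 I₀ · cos²(30°) = 0.375 I₀.
After rotation:
Unpolarized light through the first polarizer → I₁ = ½ I₀, now polarized at 16°.
I₂ = I₁ cos²(30° − 16°) = 0.5 I₀ · cos²(14°) = 0.4707 I₀.
Ratio = 0.4707 / 0.375 = 1.255.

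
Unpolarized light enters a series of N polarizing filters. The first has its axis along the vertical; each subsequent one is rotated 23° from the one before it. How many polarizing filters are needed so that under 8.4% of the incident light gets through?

N = 12

First polarizer halves the unpolarized light: factor 1/2.
Each further stage multiplies by cos²(23°) = 0.8473.
After N polarizers: T = 0.5·0.8473^(N−1). Require T < 0.084 ⇒ N−1 > ln(0.084/0.5)/ln(0.8473) = 10.77, so N−1 ≥ 11 and N = 12.
Check: N=12 gives T = 0.08082 < 0.084; N=11 gives T = 0.09539.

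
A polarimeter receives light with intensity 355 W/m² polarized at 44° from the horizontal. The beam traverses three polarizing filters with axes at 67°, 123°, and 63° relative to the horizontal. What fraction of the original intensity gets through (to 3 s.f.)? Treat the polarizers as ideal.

I/I₀ ≈ 0.0662

I₁ = 355 W/m² · cos²(23°) = 300.8 W/m².
I₂ = I₁ · cos²(56°) = 300.8 · 0.3127 = 94.06 W/m².
I₃ = I₂ · cos²(60°) = 94.06 · 0.25 = 23.51 W/m².
Transmitted fraction = 0.06624.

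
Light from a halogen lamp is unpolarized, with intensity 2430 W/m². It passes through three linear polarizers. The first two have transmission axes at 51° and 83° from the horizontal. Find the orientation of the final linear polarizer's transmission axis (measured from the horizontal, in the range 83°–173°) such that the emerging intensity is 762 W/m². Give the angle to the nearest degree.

θ ≈ 104°

Unpolarized light through the first polarizer → I₁ = ½ I₀, now polarized at 51°.
I₂ = I₁ cos²(83° − 51°) = 0.5 I₀ · cos²(32°) = 0.3596 I₀.
Target fraction: 762 / 2430 W/m² = 0.3136 of I₀.
Need I₃/I₀ = 0.3136, so cos²(θ − 83°) = 0.3136 / 0.3596 = 0.872.
θ − 83° = arccos(√0.872) = 21.0°, giving θ ≈ 83 + 21.0 = 104.0°.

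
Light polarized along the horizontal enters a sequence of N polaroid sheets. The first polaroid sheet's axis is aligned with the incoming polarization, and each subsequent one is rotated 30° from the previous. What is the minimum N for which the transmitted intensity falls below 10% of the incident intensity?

N = 10

First polarizer is aligned with the polarization: full transmission.
Each further stage multiplies by cos²(30°) = 0.75.
After N polarizers: T = 0.75^(N−1). Require T < 0.10 ⇒ N−1 > ln(0.10)/ln(0.75) = 8.00, so N−1 ≥ 9 and N = 10.
Check: N=10 gives T = 0.07508 < 0.10; N=9 gives T = 0.1001.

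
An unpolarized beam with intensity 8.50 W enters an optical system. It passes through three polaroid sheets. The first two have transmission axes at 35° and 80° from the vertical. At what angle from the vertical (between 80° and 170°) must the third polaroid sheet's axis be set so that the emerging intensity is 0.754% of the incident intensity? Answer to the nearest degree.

Unpolarized light through the first polarizer → I₁ = ½ I₀, now polarized at 35°.
I₂ = I₁ cos²(80° − 35°) = 0.5 I₀ · cos²(45°) = 0.25 I₀.
Need I₃/I₀ = 0.00754, so cos²(θ − 80°) = 0.00754 / 0.25 = 0.03016.
θ − 80° = arccos(√0.03016) = 80.0°, giving θ ≈ 80 + 80.0 = 160.0°.

θ ≈ 160°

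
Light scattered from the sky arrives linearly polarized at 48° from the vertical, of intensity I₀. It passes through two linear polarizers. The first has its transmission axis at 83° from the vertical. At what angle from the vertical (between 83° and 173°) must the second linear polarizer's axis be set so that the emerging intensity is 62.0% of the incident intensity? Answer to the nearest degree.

I₁ = I₀ cos²(83° − 48°) = I₀ cos²(35°) = 0.671 I₀.
Need I₂/I₀ = 0.62, so cos²(θ − 83°) = 0.62 / 0.671 = 0.924.
θ − 83° = arccos(√0.924) = 16.0°, giving θ ≈ 83 + 16.0 = 99.0°.

θ ≈ 99°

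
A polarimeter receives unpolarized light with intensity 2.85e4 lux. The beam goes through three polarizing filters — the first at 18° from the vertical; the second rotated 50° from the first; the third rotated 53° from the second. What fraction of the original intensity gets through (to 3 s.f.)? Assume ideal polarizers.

Unpolarized light through the first polarizer → I₁ = 2.85e4 lux/2 = 1.425e+04 lux, polarized at 18°.
I₂ = I₁ · cos²(50°) = 1.425e+04 · 0.4132 = 5888 lux.
I₃ = I₂ · cos²(53°) = 5888 · 0.3622 = 2132 lux.
Transmitted fraction = 0.07482.

I/I₀ ≈ 0.0748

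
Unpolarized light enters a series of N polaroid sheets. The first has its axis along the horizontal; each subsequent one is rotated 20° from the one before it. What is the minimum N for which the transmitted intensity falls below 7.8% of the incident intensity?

N = 16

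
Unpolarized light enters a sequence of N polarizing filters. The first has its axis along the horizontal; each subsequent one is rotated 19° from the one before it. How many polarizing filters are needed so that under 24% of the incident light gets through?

N = 8

First polarizer halves the unpolarized light: factor 1/2.
Each further stage multiplies by cos²(19°) = 0.894.
After N polarizers: T = 0.5·0.894^(N−1). Require T < 0.24 ⇒ N−1 > ln(0.24/0.5)/ln(0.894) = 6.55, so N−1 ≥ 7 and N = 8.
Check: N=8 gives T = 0.2282 < 0.24; N=7 gives T = 0.2553.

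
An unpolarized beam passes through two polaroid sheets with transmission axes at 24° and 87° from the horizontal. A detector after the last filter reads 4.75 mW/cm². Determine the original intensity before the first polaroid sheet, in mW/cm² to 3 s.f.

I₀ ≈ 46.1 mW/cm²

Unpolarized light through the first polarizer → I₁ = ½ I₀, now polarized at 24°.
I₂ = I₁ cos²(87° − 24°) = 0.5 I₀ · cos²(63°) = 0.1031 I₀.
So 4.75 mW/cm² = 0.1031 I₀, giving I₀ = 4.75/0.1031 = 46.09 mW/cm².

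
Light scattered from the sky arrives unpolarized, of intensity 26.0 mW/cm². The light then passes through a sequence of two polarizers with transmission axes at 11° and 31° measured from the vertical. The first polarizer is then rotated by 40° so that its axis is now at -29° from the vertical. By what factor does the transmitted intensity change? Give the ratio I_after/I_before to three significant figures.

I_new/I_old ≈ 0.283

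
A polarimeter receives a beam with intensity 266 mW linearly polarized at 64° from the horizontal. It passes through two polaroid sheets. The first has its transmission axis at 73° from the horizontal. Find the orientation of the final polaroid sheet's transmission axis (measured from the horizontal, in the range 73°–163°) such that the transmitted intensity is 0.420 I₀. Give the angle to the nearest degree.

θ ≈ 122°

By Malus's law, I₁ = I₀ cos²(73° − 64°) = I₀ cos²(9°) = 0.9755 I₀.
Need I₂/I₀ = 0.42, so cos²(θ − 73°) = 0.42 / 0.9755 = 0.4305.
θ − 73° = arccos(√0.4305) = 49.0°, giving θ ≈ 73 + 49.0 = 122.0°.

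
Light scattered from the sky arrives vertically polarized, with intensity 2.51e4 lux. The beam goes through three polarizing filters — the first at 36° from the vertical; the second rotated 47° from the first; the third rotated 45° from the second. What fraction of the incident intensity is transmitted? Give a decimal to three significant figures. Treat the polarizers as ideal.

I/I₀ ≈ 0.152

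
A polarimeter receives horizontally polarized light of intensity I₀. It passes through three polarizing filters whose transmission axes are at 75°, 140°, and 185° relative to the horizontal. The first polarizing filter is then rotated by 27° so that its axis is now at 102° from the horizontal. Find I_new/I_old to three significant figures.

I_new/I_old ≈ 2.24

Before rotation:
I₁ = I₀ cos²(75° − 0°) = I₀ cos²(75°) = 0.06699 I₀.
I₂ = I₁ cos²(140° − 75°) = 0.06699 I₀ · cos²(65°) = 0.01196 I₀.
I₃ = I₂ cos²(185° − 140°) = 0.01196 I₀ · cos²(45°) = 0.005982 I₀.
After rotation:
I₁ = I₀ cos²(102° − 0°) = I₀ cos²(78°) = 0.04323 I₀.
I₂ = I₁ cos²(140° − 102°) = 0.04323 I₀ · cos²(38°) = 0.02684 I₀.
I₃ = I₂ cos²(185° − 140°) = 0.02684 I₀ · cos²(45°) = 0.01342 I₀.
Ratio = 0.01342 / 0.005982 = 2.244.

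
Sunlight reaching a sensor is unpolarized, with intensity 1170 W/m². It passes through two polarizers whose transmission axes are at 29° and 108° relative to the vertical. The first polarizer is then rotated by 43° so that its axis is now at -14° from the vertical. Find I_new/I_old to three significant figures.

I_new/I_old ≈ 7.71

Before rotation:
Unpolarized light through the first polarizer → I₁ = ½ I₀, now polarized at 29°.
I₂ = I₁ cos²(108° − 29°) = 0.5 I₀ · cos²(79°) = 0.0182 I₀.
After rotation:
Unpolarized light through the first polarizer → I₁ = ½ I₀, now polarized at -14°.
Angle between axes 1 and 2: 58°. I₂ = 0.5 I₀ · cos²(58°) = 0.1404 I₀.
Ratio = 0.1404 / 0.0182 = 7.713.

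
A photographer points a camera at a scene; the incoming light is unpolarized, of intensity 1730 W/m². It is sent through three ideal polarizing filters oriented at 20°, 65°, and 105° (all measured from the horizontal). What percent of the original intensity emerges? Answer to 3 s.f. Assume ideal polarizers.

≈ 14.7%

Unpolarized light through the first polarizer → I₁ = 1730 W/m²/2 = 865 W/m², polarized at 20°.
I₂ = I₁ · cos²(45°) = 865 · 0.5 = 432.5 W/m².
I₃ = I₂ · cos²(40°) = 432.5 · 0.5868 = 253.8 W/m².
That is 14.67% of the incident intensity.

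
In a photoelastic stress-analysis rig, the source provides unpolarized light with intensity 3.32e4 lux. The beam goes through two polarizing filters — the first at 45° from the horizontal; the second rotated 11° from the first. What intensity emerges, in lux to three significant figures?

I ≈ 1.60e4 lux

Unpolarized light through the first polarizer → I₁ = 3.32e4 lux/2 = 1.66e+04 lux, polarized at 45°.
I₂ = I₁ · cos²(11°) = 1.66e+04 · 0.9636 = 1.6e+04 lux.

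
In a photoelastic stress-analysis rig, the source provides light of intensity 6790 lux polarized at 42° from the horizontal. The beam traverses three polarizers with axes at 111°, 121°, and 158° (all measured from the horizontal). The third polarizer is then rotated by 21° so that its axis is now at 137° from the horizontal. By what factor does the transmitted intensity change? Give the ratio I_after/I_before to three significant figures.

Before rotation:
I₁ = I₀ cos²(111° − 42°) = I₀ cos²(69°) = 0.1284 I₀.
I₂ = I₁ cos²(121° − 111°) = 0.1284 I₀ · cos²(10°) = 0.1246 I₀.
I₃ = I₂ cos²(158° − 121°) = 0.1246 I₀ · cos²(37°) = 0.07944 I₀.
After rotation:
I₁ = I₀ cos²(111° − 42°) = I₀ cos²(69°) = 0.1284 I₀.
I₂ = I₁ cos²(121° − 111°) = 0.1284 I₀ · cos²(10°) = 0.1246 I₀.
I₃ = I₂ cos²(137° − 121°) = 0.1246 I₀ · cos²(16°) = 0.1151 I₀.
Ratio = 0.1151 / 0.07944 = 1.449.

I_new/I_old ≈ 1.45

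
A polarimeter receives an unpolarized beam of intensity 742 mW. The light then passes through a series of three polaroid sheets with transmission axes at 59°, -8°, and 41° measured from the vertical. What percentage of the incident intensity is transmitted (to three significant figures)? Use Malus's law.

≈ 3.29%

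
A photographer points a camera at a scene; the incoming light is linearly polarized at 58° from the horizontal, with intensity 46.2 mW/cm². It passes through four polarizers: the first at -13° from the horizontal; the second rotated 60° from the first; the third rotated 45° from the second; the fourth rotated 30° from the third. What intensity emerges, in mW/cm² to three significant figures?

By Malus's law, I₁ = 46.2 mW/cm² · cos²(71°) = 4.897 mW/cm².
I₂ = I₁ · cos²(60°) = 4.897 · 0.25 = 1.224 mW/cm².
I₃ = I₂ · cos²(45°) = 1.224 · 0.5 = 0.6121 mW/cm².
I₄ = I₃ · cos²(30°) = 0.6121 · 0.75 = 0.4591 mW/cm².

I ≈ 0.459 mW/cm²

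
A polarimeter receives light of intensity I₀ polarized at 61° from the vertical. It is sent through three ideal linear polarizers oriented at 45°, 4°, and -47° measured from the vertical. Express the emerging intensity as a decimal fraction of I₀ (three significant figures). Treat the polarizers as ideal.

≈ 0.208 I₀

I₁ = I₀ cos²(45° − 61°) = I₀ cos²(16°) = 0.924 I₀.
I₂ = I₁ cos²(4° − 45°) = 0.924 I₀ · cos²(41°) = 0.5263 I₀.
I₃ = I₂ cos²(-47° − 4°) = 0.5263 I₀ · cos²(51°) = 0.2084 I₀.
Transmitted fraction = 0.2084.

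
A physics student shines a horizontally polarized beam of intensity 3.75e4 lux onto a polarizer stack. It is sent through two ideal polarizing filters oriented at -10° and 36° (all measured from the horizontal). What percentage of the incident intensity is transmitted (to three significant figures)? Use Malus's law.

By Malus's law, I₁ = 3.75e4 lux · cos²(10°) = 3.637e+04 lux.
I₂ = I₁ · cos²(46°) = 3.637e+04 · 0.4826 = 1.755e+04 lux.
That is 46.8% of the incident intensity.

≈ 46.8%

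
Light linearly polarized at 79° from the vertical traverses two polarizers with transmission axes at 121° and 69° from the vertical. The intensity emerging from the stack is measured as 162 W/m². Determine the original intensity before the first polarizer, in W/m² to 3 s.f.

By Malus's law, I₁ = I₀ cos²(121° − 79°) = I₀ cos²(42°) = 0.5523 I₀.
I₂ = I₁ cos²(69° − 121°) = 0.5523 I₀ · cos²(52°) = 0.2093 I₀.
So 162 W/m² = 0.2093 I₀, giving I₀ = 162/0.2093 = 773.9 W/m².

I₀ ≈ 774 W/m²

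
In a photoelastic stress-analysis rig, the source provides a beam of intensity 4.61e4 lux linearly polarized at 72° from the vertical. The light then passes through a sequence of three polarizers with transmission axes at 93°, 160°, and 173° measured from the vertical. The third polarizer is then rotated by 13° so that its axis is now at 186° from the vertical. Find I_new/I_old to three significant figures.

I_new/I_old ≈ 0.851

Before rotation:
I₁ = I₀ cos²(93° − 72°) = I₀ cos²(21°) = 0.8716 I₀.
I₂ = I₁ cos²(160° − 93°) = 0.8716 I₀ · cos²(67°) = 0.1331 I₀.
I₃ = I₂ cos²(173° − 160°) = 0.1331 I₀ · cos²(13°) = 0.1263 I₀.
After rotation:
I₁ = I₀ cos²(93° − 72°) = I₀ cos²(21°) = 0.8716 I₀.
I₂ = I₁ cos²(160° − 93°) = 0.8716 I₀ · cos²(67°) = 0.1331 I₀.
I₃ = I₂ cos²(186° − 160°) = 0.1331 I₀ · cos²(26°) = 0.1075 I₀.
Ratio = 0.1075 / 0.1263 = 0.8509.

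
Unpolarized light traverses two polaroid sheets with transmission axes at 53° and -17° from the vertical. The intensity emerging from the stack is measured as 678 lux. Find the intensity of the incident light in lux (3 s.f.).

I₀ ≈ 1.16e4 lux

Unpolarized light through the first polarizer → I₁ = ½ I₀, now polarized at 53°.
I₂ = I₁ cos²(-17° − 53°) = 0.5 I₀ · cos²(70°) = 0.05849 I₀.
So 678 lux = 0.05849 I₀, giving I₀ = 678/0.05849 = 1.159e+04 lux.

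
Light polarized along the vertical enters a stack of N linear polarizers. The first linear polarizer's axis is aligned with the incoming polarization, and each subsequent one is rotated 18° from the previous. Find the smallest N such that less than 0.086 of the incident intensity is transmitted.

N = 26

First polarizer is aligned with the polarization: full transmission.
Each further stage multiplies by cos²(18°) = 0.9045.
After N polarizers: T = 0.9045^(N−1). Require T < 0.086 ⇒ N−1 > ln(0.086)/ln(0.9045) = 24.45, so N−1 ≥ 25 and N = 26.
Check: N=26 gives T = 0.08134 < 0.086; N=25 gives T = 0.08993.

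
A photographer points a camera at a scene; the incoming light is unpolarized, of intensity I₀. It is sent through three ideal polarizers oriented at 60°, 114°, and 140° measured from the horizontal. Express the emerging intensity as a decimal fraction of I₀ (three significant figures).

Unpolarized light through the first polarizer → I₁ = ½ I₀, now polarized at 60°.
I₂ = I₁ cos²(114° − 60°) = 0.5 I₀ · cos²(54°) = 0.1727 I₀.
I₃ = I₂ cos²(140° − 114°) = 0.1727 I₀ · cos²(26°) = 0.1395 I₀.
Transmitted fraction = 0.1395.

≈ 0.140 I₀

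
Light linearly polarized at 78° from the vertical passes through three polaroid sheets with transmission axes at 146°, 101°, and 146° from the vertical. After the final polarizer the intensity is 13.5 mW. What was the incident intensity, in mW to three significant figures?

I₁ = I₀ cos²(146° − 78°) = I₀ cos²(68°) = 0.1403 I₀.
I₂ = I₁ cos²(101° − 146°) = 0.1403 I₀ · cos²(45°) = 0.07017 I₀.
I₃ = I₂ cos²(146° − 101°) = 0.07017 I₀ · cos²(45°) = 0.03508 I₀.
So 13.5 mW = 0.03508 I₀, giving I₀ = 13.5/0.03508 = 384.8 mW.

I₀ ≈ 385 mW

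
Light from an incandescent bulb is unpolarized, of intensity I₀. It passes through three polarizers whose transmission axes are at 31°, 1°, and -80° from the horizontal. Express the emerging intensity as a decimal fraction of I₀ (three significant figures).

Unpolarized light through the first polarizer → I₁ = ½ I₀, now polarized at 31°.
I₂ = I₁ cos²(1° − 31°) = 0.5 I₀ · cos²(30°) = 0.375 I₀.
I₃ = I₂ cos²(-80° − 1°) = 0.375 I₀ · cos²(81°) = 0.009177 I₀.
Transmitted fraction = 0.009177.

≈ 0.00918 I₀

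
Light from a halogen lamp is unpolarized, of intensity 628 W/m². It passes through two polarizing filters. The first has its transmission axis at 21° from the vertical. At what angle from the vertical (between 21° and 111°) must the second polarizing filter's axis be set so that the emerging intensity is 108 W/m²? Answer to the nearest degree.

Unpolarized light through the first polarizer → I₁ = ½ I₀, now polarized at 21°.
Target fraction: 108 / 628 W/m² = 0.172 of I₀.
Need I₂/I₀ = 0.172, so cos²(θ − 21°) = 0.172 / 0.5 = 0.3439.
θ − 21° = arccos(√0.3439) = 54.1°, giving θ ≈ 21 + 54.1 = 75.1°.

θ ≈ 75°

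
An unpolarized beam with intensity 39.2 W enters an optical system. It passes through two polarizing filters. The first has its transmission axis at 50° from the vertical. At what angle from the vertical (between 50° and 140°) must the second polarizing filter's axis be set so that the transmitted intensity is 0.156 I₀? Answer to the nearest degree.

Unpolarized light through the first polarizer → I₁ = ½ I₀, now polarized at 50°.
Need I₂/I₀ = 0.156, so cos²(θ − 50°) = 0.156 / 0.5 = 0.312.
θ − 50° = arccos(√0.312) = 56.0°, giving θ ≈ 50 + 56.0 = 106.0°.

θ ≈ 106°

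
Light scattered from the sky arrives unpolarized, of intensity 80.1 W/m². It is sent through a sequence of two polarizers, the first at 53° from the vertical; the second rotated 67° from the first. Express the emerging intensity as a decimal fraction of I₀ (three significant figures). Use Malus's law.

I/I₀ ≈ 0.0763

Unpolarized light through the first polarizer → I₁ = 80.1 W/m²/2 = 40.05 W/m², polarized at 53°.
I₂ = I₁ · cos²(67°) = 40.05 · 0.1527 = 6.114 W/m².
Transmitted fraction = 0.07634.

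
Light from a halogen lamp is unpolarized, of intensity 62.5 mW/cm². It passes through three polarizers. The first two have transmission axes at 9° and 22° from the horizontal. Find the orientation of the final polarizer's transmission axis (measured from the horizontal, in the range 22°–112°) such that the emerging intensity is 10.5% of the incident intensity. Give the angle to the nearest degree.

θ ≈ 84°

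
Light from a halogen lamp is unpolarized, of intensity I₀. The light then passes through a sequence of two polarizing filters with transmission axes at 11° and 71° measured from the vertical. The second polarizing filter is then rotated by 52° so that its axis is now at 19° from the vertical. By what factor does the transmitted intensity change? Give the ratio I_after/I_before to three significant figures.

I_new/I_old ≈ 3.92

Before rotation:
Unpolarized light through the first polarizer → I₁ = ½ I₀, now polarized at 11°.
I₂ = I₁ cos²(71° − 11°) = 0.5 I₀ · cos²(60°) = 0.125 I₀.
After rotation:
Unpolarized light through the first polarizer → I₁ = ½ I₀, now polarized at 11°.
I₂ = I₁ cos²(19° − 11°) = 0.5 I₀ · cos²(8°) = 0.4903 I₀.
Ratio = 0.4903 / 0.125 = 3.923.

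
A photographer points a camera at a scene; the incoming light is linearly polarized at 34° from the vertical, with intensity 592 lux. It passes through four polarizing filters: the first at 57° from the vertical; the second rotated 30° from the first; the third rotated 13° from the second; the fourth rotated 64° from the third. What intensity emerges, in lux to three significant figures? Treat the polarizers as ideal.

I ≈ 68.6 lux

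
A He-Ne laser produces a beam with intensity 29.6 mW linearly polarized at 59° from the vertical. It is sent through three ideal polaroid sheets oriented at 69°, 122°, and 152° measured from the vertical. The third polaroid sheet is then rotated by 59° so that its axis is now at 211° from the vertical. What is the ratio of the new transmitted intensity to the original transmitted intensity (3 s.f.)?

I_new/I_old ≈ 0.000406

Before rotation:
By Malus's law, I₁ = I₀ cos²(69° − 59°) = I₀ cos²(10°) = 0.9698 I₀.
I₂ = I₁ cos²(122° − 69°) = 0.9698 I₀ · cos²(53°) = 0.3513 I₀.
I₃ = I₂ cos²(152° − 122°) = 0.3513 I₀ · cos²(30°) = 0.2634 I₀.
After rotation:
I₁ = I₀ cos²(69° − 59°) = I₀ cos²(10°) = 0.9698 I₀.
I₂ = I₁ cos²(122° − 69°) = 0.9698 I₀ · cos²(53°) = 0.3513 I₀.
I₃ = I₂ cos²(211° − 122°) = 0.3513 I₀ · cos²(89°) = 0.000107 I₀.
Ratio = 0.000107 / 0.2634 = 0.0004061.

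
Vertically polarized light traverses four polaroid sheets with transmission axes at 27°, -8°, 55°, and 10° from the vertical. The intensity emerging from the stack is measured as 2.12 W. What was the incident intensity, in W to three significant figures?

I₀ ≈ 38.6 W

I₁ = I₀ cos²(27° − 0°) = I₀ cos²(27°) = 0.7939 I₀.
I₂ = I₁ cos²(-8° − 27°) = 0.7939 I₀ · cos²(35°) = 0.5327 I₀.
I₃ = I₂ cos²(55° + 8°) = 0.5327 I₀ · cos²(63°) = 0.1098 I₀.
I₄ = I₃ cos²(10° − 55°) = 0.1098 I₀ · cos²(45°) = 0.0549 I₀.
So 2.12 W = 0.0549 I₀, giving I₀ = 2.12/0.0549 = 38.62 W.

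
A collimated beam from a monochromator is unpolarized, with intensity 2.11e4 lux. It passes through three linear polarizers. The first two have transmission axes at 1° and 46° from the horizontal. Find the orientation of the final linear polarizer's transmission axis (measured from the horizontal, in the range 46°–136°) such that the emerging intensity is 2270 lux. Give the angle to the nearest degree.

Unpolarized light through the first polarizer → I₁ = ½ I₀, now polarized at 1°.
I₂ = I₁ cos²(46° − 1°) = 0.5 I₀ · cos²(45°) = 0.25 I₀.
Target fraction: 2270 / 2.11e4 lux = 0.1076 of I₀.
Need I₃/I₀ = 0.1076, so cos²(θ − 46°) = 0.1076 / 0.25 = 0.4303.
θ − 46° = arccos(√0.4303) = 49.0°, giving θ ≈ 46 + 49.0 = 95.0°.

θ ≈ 95°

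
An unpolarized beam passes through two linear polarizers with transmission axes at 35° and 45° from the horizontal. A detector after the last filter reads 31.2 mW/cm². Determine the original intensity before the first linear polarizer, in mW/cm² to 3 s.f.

I₀ ≈ 64.3 mW/cm²

Unpolarized light through the first polarizer → I₁ = ½ I₀, now polarized at 35°.
I₂ = I₁ cos²(45° − 35°) = 0.5 I₀ · cos²(10°) = 0.4849 I₀.
So 31.2 mW/cm² = 0.4849 I₀, giving I₀ = 31.2/0.4849 = 64.34 mW/cm².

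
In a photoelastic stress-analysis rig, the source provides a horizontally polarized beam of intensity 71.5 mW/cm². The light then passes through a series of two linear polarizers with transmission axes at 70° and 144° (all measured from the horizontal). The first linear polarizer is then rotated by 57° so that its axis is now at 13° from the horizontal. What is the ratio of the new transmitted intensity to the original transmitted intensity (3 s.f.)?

I_new/I_old ≈ 46.0

Before rotation:
I₁ = I₀ cos²(70° − 0°) = I₀ cos²(70°) = 0.117 I₀.
I₂ = I₁ cos²(144° − 70°) = 0.117 I₀ · cos²(74°) = 0.008887 I₀.
After rotation:
I₁ = I₀ cos²(13° − 0°) = I₀ cos²(13°) = 0.9494 I₀.
Angle between axes 1 and 2: 49°. I₂ = 0.9494 I₀ · cos²(49°) = 0.4086 I₀.
Ratio = 0.4086 / 0.008887 = 45.98.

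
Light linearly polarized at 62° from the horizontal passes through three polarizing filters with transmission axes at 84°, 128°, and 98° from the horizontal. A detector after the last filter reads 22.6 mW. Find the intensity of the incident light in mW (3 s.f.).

I₀ ≈ 67.7 mW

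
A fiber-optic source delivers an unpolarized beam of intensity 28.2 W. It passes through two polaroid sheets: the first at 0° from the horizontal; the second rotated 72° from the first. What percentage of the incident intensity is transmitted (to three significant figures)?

Unpolarized light through the first polarizer → I₁ = 28.2 W/2 = 14.1 W, polarized at 0°.
I₂ = I₁ · cos²(72°) = 14.1 · 0.09549 = 1.346 W.
That is 4.775% of the incident intensity.

≈ 4.77%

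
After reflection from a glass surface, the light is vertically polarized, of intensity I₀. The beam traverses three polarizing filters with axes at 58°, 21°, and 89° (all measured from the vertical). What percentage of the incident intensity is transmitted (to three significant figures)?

I₁ = I₀ cos²(58° − 0°) = I₀ cos²(58°) = 0.2808 I₀.
I₂ = I₁ cos²(21° − 58°) = 0.2808 I₀ · cos²(37°) = 0.1791 I₀.
I₃ = I₂ cos²(89° − 21°) = 0.1791 I₀ · cos²(68°) = 0.02513 I₀.
That is 2.513% of the incident intensity.

≈ 2.51%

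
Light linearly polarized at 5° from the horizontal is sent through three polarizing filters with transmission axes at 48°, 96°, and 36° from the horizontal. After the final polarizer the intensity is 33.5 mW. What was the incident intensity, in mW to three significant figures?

I₀ ≈ 560 mW

By Malus's law, I₁ = I₀ cos²(48° − 5°) = I₀ cos²(43°) = 0.5349 I₀.
I₂ = I₁ cos²(96° − 48°) = 0.5349 I₀ · cos²(48°) = 0.2395 I₀.
I₃ = I₂ cos²(36° − 96°) = 0.2395 I₀ · cos²(60°) = 0.05987 I₀.
So 33.5 mW = 0.05987 I₀, giving I₀ = 33.5/0.05987 = 559.5 mW.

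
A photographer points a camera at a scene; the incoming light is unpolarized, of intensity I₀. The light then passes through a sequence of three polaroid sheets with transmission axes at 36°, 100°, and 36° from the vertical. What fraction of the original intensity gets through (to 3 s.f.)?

≈ 0.0185 I₀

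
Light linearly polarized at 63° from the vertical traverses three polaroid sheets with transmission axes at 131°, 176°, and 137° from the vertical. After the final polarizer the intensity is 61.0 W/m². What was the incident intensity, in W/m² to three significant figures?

By Malus's law, I₁ = I₀ cos²(131° − 63°) = I₀ cos²(68°) = 0.1403 I₀.
I₂ = I₁ cos²(176° − 131°) = 0.1403 I₀ · cos²(45°) = 0.07017 I₀.
I₃ = I₂ cos²(137° − 176°) = 0.07017 I₀ · cos²(39°) = 0.04238 I₀.
So 61.0 W/m² = 0.04238 I₀, giving I₀ = 61.0/0.04238 = 1439 W/m².

I₀ ≈ 1440 W/m²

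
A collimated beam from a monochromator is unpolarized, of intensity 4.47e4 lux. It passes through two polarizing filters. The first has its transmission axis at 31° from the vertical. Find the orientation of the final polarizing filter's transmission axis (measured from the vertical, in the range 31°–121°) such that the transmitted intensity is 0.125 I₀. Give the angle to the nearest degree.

θ ≈ 91°

Unpolarized light through the first polarizer → I₁ = ½ I₀, now polarized at 31°.
Need I₂/I₀ = 0.125, so cos²(θ − 31°) = 0.125 / 0.5 = 0.25.
θ − 31° = arccos(√0.25) = 60.0°, giving θ ≈ 31 + 60.0 = 91.0°.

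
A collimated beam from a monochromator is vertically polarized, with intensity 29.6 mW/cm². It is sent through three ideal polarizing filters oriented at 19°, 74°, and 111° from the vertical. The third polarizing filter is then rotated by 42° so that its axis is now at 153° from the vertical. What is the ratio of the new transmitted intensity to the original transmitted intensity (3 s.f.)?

Before rotation:
I₁ = I₀ cos²(19° − 0°) = I₀ cos²(19°) = 0.894 I₀.
I₂ = I₁ cos²(74° − 19°) = 0.894 I₀ · cos²(55°) = 0.2941 I₀.
I₃ = I₂ cos²(111° − 74°) = 0.2941 I₀ · cos²(37°) = 0.1876 I₀.
After rotation:
I₁ = I₀ cos²(19° − 0°) = I₀ cos²(19°) = 0.894 I₀.
I₂ = I₁ cos²(74° − 19°) = 0.894 I₀ · cos²(55°) = 0.2941 I₀.
I₃ = I₂ cos²(153° − 74°) = 0.2941 I₀ · cos²(79°) = 0.01071 I₀.
Ratio = 0.01071 / 0.1876 = 0.05708.

I_new/I_old ≈ 0.0571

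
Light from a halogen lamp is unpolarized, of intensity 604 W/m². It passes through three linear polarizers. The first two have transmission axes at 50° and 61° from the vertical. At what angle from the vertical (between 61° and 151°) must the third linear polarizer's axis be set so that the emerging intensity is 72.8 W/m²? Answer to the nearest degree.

θ ≈ 121°

Unpolarized light through the first polarizer → I₁ = ½ I₀, now polarized at 50°.
I₂ = I₁ cos²(61° − 50°) = 0.5 I₀ · cos²(11°) = 0.4818 I₀.
Target fraction: 72.8 / 604 W/m² = 0.1205 of I₀.
Need I₃/I₀ = 0.1205, so cos²(θ − 61°) = 0.1205 / 0.4818 = 0.2502.
θ − 61° = arccos(√0.2502) = 60.0°, giving θ ≈ 61 + 60.0 = 121.0°.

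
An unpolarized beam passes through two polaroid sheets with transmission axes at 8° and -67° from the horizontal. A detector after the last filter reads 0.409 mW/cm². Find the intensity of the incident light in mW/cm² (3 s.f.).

I₀ ≈ 12.2 mW/cm²

Unpolarized light through the first polarizer → I₁ = ½ I₀, now polarized at 8°.
I₂ = I₁ cos²(-67° − 8°) = 0.5 I₀ · cos²(75°) = 0.03349 I₀.
So 0.409 mW/cm² = 0.03349 I₀, giving I₀ = 0.409/0.03349 = 12.21 mW/cm².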